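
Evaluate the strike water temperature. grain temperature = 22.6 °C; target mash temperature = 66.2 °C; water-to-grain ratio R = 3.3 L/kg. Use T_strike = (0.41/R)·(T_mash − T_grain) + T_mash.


T_strike = (0.41/3.3)·(66.2 − 22.6) + 66.2

71.6170 °C


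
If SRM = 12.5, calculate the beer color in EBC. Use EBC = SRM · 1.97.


EBC = 12.5 · 1.97

24.6250 EBC


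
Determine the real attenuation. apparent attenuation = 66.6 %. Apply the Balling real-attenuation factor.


RA = AA · 0.8192
RA = 66.6 · 0.8192

54.5587 %


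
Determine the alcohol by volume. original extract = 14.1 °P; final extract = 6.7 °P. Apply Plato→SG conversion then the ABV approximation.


SG = 259/(259 − P);  ABV = (OG − FG)·131.25
OG = 259/(259 − 14.1) = 1.0576
FG = 259/(259 − 6.7) = 1.0266
ABV = (1.0576 − 1.0266)·131.25

4.0712 % ABV


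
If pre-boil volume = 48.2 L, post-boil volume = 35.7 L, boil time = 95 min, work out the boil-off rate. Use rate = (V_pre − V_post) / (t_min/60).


rate = (48.2 − 35.7) / (95/60)

7.8947 L/hr


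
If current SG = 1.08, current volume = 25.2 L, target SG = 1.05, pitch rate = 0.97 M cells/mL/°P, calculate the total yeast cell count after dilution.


V_w = V·((SG_c−1)/(SG_t−1)−1);  °P = 259 − 259/SG_t;  cells = rate·(V+V_w)·°P
V_w = 25.2·((1.08−1)/(1.05−1)−1) = 15.1200
V_final = 25.2 + 15.1200 = 40.3200
°P = 259 − 259/1.05 = 12.3333
cells = 0.97·40.3200·12.3333

482.3616 billion cells


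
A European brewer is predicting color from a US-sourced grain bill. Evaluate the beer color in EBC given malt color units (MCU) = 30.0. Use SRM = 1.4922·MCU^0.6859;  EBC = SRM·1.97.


SRM = 1.4922·30.0^0.6859 = 15.3810
EBC = 15.3810·1.97

30.3006 EBC


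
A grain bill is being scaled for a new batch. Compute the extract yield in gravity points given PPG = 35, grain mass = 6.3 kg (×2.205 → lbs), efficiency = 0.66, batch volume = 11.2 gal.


points = lbs × PPG × eff / vol
lbs = 6.3 × 2.205 = 13.8915
points = 13.8915 × 35 × 0.66 / 11.2

28.6512 points


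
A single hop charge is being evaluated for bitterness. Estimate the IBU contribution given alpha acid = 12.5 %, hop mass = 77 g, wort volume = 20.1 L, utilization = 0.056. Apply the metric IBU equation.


IBU = (α/100)·mass·U·1000 / V
IBU = (12.5/100)·77·0.056·1000 / 20.1

26.8159 IBU


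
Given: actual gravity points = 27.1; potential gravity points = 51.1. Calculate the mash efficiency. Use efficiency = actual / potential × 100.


efficiency = 27.1 / 51.1 × 100

53.0333 %


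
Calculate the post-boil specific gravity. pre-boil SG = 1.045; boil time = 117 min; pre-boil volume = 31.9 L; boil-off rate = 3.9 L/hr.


V_post = V_pre − rate·(t/60);  SG_post = 1 + (SG_pre−1)·V_pre/V_post
V_post = 31.9 − 3.9·(117/60) = 24.2950
SG_post = 1 + (1.045 − 1)·31.9/24.2950

1.0591


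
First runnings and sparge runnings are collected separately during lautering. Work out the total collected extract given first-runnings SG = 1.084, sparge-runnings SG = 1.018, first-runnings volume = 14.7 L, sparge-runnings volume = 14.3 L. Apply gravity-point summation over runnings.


total = Σ (SG_i − 1)·1000·V_i
first = (1.084 − 1)·1000·14.7 = 1234.8000
sparge = (1.018 − 1)·1000·14.3 = 257.4000
total = 1234.8000 + 257.4000

1492.2000 gravity·L


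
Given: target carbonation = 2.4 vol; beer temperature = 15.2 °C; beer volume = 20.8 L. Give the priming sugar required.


residual = 14.695·(0.01821 + 0.09011·e^(−0.04·T));  sugar = (target − residual)·4.0·V
residual = 14.695·(0.01821 + 0.09011·e^(−0.04·15.2)) = 0.9885
sugar = (2.4 − 0.9885)·4.0·20.8

117.4349 g


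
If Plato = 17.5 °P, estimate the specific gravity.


SG = 259/(259 − P)
SG = 259/(259 − 17.5)

1.0725


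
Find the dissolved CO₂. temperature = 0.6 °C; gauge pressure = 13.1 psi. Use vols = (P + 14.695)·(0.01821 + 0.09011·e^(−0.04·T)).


vols = (13.1 + 14.695)·(0.01821 + 0.09011·e^(−0.04·0.6))

2.9514 volumes


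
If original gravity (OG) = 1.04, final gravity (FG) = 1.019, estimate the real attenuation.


AA = (OG−FG)/(OG−1)·100;  RA = AA·0.8192
AA = (1.04 − 1.019)/(1.04 − 1)·100 = 52.5000
RA = 52.5000·0.8192

43.0080 %


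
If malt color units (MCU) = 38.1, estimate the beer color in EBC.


SRM = 1.4922·MCU^0.6859;  EBC = SRM·1.97
SRM = 1.4922·38.1^0.6859 = 18.1211
EBC = 18.1211·1.97

35.6985 EBC


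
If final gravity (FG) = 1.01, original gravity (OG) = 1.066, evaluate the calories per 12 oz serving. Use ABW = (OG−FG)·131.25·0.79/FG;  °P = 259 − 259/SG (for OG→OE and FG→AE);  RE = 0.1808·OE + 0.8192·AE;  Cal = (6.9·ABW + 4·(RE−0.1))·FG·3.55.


ABW = (1.066 − 1.01)·131.25·0.79/1.01 = 5.7490
OE = 259 − 259/1.066 = 16.0356 °P
AE = 259 − 259/1.01 = 2.5644 °P
RE = 0.1808·16.0356 + 0.8192·2.5644 = 5.0000 °P
Cal = (6.9·5.7490 + 4·(5.0000−0.1))·1.01·3.55

212.5055 kcal


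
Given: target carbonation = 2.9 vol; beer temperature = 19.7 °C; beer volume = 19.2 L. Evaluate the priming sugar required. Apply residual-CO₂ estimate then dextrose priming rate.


residual = 14.695·(0.01821 + 0.09011·e^(−0.04·T));  sugar = (target − residual)·4.0·V
residual = 14.695·(0.01821 + 0.09011·e^(−0.04·19.7)) = 0.8698
sugar = (2.9 − 0.8698)·4.0·19.2

155.9220 g


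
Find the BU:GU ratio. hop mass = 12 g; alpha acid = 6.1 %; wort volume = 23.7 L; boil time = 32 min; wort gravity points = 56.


U = 1.65·0.000125^(GP/1000)·(1−e^(−0.04t))/4.15;  IBU = (α/100)·m·U·1000/V;  BU:GU = IBU/GP
U = 1.65·0.000125^(56/1000)·(1−e^(−0.04·32))/4.15 = 0.1735
IBU = (6.1/100)·12·0.1735·1000/23.7 = 5.3597
BU:GU = 5.3597/56

0.0957


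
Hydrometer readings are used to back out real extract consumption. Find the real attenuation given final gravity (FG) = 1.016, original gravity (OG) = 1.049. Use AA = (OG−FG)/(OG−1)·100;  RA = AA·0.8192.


AA = (1.049 − 1.016)/(1.049 − 1)·100 = 67.3469
RA = 67.3469·0.8192

55.1706 %


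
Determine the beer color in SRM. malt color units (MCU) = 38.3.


SRM = 1.4922 · MCU^0.6859
SRM = 1.4922 · 38.3^0.6859

18.1862 SRM


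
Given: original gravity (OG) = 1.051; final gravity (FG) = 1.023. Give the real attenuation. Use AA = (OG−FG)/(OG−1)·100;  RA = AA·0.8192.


AA = (1.051 − 1.023)/(1.051 − 1)·100 = 54.9020
RA = 54.9020·0.8192

44.9757 %


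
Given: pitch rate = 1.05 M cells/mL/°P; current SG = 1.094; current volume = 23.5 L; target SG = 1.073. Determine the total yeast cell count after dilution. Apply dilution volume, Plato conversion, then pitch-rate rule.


V_w = V·((SG_c−1)/(SG_t−1)−1);  °P = 259 − 259/SG_t;  cells = rate·(V+V_w)·°P
V_w = 23.5·((1.094−1)/(1.073−1)−1) = 6.7603
V_final = 23.5 + 6.7603 = 30.2603
°P = 259 − 259/1.073 = 17.6207
cells = 1.05·30.2603·17.6207

559.8672 billion cells


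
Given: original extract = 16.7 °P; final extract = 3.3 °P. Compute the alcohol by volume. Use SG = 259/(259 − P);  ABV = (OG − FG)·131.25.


OG = 259/(259 − 16.7) = 1.0689
FG = 259/(259 − 3.3) = 1.0129
ABV = (1.0689 − 1.0129)·131.25

7.3522 % ABV


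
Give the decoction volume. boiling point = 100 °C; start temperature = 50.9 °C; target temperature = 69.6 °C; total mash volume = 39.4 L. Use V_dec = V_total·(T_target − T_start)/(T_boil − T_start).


V_dec = 39.4·(69.6 − 50.9)/(100 − 50.9)

15.0057 L


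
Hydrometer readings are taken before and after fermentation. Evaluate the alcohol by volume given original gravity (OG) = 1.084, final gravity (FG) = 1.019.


ABV = (OG − FG) · 131.25
ABV = (1.084 − 1.019) · 131.25

8.5313 % ABV


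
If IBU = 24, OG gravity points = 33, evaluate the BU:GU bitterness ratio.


BU:GU = IBU / OG_points
BU:GU = 24 / 33

0.7273


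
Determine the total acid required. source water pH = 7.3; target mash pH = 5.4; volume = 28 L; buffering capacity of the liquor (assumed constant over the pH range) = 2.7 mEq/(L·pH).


acid = buffering capacity · (pH_source − pH_target) · V
acid = 2.7 · (7.3 − 5.4) · 28

143.6400 mEq


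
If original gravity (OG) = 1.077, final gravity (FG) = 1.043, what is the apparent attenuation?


AA = (OG − FG)/(OG − 1) · 100
AA = (1.077 − 1.043)/(1.077 − 1) · 100

44.1558 %


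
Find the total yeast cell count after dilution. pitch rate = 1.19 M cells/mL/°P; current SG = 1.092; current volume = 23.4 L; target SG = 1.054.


V_w = V·((SG_c−1)/(SG_t−1)−1);  °P = 259 − 259/SG_t;  cells = rate·(V+V_w)·°P
V_w = 23.4·((1.092−1)/(1.054−1)−1) = 16.4667
V_final = 23.4 + 16.4667 = 39.8667
°P = 259 − 259/1.054 = 13.2694
cells = 1.19·39.8667·13.2694

629.5204 billion cells


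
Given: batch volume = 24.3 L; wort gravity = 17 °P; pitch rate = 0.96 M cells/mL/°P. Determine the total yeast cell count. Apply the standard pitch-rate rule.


cells (billions) = rate · V_L · °P
cells = 0.96 · 24.3 · 17

396.5760 billion cells


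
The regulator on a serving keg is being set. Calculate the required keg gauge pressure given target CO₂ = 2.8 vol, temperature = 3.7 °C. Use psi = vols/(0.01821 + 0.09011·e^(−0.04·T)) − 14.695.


psi = 2.8/(0.01821 + 0.09011·e^(−0.04·3.7)) − 14.695

14.4949 psi


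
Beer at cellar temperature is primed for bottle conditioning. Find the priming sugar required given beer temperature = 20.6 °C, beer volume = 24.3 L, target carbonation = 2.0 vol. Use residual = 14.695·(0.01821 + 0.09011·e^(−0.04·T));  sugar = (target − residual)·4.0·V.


residual = 14.695·(0.01821 + 0.09011·e^(−0.04·20.6)) = 0.8485
sugar = (2.0 − 0.8485)·4.0·24.3

111.9285 g


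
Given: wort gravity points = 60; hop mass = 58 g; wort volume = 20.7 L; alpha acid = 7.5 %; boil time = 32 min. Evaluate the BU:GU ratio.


U = 1.65·0.000125^(GP/1000)·(1−e^(−0.04t))/4.15;  IBU = (α/100)·m·U·1000/V;  BU:GU = IBU/GP
U = 1.65·0.000125^(60/1000)·(1−e^(−0.04·32))/4.15 = 0.1674
IBU = (7.5/100)·58·0.1674·1000/20.7 = 35.1791
BU:GU = 35.1791/60

0.5863


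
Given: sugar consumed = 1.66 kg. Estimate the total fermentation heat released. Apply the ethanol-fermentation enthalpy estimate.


Q = m_sugar · 590 kJ/kg
Q = 1.66 · 590

979.4000 kJ


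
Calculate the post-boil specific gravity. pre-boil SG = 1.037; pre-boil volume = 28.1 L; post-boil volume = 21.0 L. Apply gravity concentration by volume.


SG_post = 1 + (SG_pre − 1)·V_pre/V_post
pts_pre = (1.037 − 1)·1000 = 37.0000
pts_post = 37.0000·28.1/21.0 = 49.5095
SG_post = 1 + 49.5095/1000

1.0495


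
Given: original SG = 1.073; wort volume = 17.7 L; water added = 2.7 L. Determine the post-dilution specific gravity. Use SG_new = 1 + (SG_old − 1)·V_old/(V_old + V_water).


pts = (1.073 − 1)·1000·17.7/(17.7 + 2.7) = 63.3382
SG_new = 1 + 63.3382/1000

1.0633


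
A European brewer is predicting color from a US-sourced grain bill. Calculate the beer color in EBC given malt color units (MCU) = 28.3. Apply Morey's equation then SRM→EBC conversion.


SRM = 1.4922·MCU^0.6859;  EBC = SRM·1.97
SRM = 1.4922·28.3^0.6859 = 14.7777
EBC = 14.7777·1.97

29.1121 EBC


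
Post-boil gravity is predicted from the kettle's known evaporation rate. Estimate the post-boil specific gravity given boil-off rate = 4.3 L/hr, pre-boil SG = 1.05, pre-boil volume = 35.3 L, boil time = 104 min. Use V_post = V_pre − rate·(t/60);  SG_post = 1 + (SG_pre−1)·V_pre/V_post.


V_post = 35.3 − 4.3·(104/60) = 27.8467
SG_post = 1 + (1.05 − 1)·35.3/27.8467

1.0634


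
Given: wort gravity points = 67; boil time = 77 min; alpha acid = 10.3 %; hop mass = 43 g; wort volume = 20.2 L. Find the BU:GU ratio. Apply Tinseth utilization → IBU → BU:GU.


U = 1.65·0.000125^(GP/1000)·(1−e^(−0.04t))/4.15;  IBU = (α/100)·m·U·1000/V;  BU:GU = IBU/GP
U = 1.65·0.000125^(67/1000)·(1−e^(−0.04·77))/4.15 = 0.2077
IBU = (10.3/100)·43·0.2077·1000/20.2 = 45.5460
BU:GU = 45.5460/67

0.6798


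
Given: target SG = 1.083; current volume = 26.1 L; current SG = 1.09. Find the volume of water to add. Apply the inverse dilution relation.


V_water = V·((SG_curr − 1)/(SG_target − 1) − 1)
V_water = 26.1·((1.09 − 1)/(1.083 − 1) − 1)

2.2012 L


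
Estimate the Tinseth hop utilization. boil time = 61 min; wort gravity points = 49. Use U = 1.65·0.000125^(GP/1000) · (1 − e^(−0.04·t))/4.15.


bigness = 1.65·0.000125^(49/1000) = 1.0623
boil_factor = (1 − e^(−0.04·61))/4.15 = 0.2200
U = 1.0623 · 0.2200

0.2337


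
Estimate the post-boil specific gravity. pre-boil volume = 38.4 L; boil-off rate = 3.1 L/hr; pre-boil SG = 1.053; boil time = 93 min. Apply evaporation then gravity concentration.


V_post = V_pre − rate·(t/60);  SG_post = 1 + (SG_pre−1)·V_pre/V_post
V_post = 38.4 − 3.1·(93/60) = 33.5950
SG_post = 1 + (1.053 − 1)·38.4/33.5950

1.0606


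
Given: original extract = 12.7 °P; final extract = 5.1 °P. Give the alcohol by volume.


SG = 259/(259 − P);  ABV = (OG − FG)·131.25
OG = 259/(259 − 12.7) = 1.0516
FG = 259/(259 − 5.1) = 1.0201
ABV = (1.0516 − 1.0201)·131.25

4.1313 % ABV


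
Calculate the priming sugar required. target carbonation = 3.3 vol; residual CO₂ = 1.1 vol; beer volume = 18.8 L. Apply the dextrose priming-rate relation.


sugar = (target − residual)·4.0·V
sugar = (3.3 − 1.1)·4.0·18.8

165.4400 g


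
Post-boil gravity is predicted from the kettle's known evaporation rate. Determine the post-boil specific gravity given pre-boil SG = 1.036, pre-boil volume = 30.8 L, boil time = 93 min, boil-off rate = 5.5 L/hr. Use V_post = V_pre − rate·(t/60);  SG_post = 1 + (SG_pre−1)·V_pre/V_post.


V_post = 30.8 − 5.5·(93/60) = 22.2750
SG_post = 1 + (1.036 − 1)·30.8/22.2750

1.0498


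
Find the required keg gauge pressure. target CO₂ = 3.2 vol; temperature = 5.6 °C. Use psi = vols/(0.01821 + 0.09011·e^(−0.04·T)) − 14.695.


psi = 3.2/(0.01821 + 0.09011·e^(−0.04·5.6)) − 14.695

20.7675 psi


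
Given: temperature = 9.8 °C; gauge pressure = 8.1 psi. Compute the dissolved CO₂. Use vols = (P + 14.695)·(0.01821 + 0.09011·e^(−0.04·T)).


vols = (8.1 + 14.695)·(0.01821 + 0.09011·e^(−0.04·9.8))

1.8030 volumes


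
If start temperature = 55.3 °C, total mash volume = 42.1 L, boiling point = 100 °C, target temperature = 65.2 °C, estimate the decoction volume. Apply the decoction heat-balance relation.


V_dec = V_total·(T_target − T_start)/(T_boil − T_start)
V_dec = 42.1·(65.2 − 55.3)/(100 − 55.3)

9.3242 L


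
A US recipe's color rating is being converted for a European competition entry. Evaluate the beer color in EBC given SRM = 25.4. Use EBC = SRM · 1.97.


EBC = 25.4 · 1.97

50.0380 EBC


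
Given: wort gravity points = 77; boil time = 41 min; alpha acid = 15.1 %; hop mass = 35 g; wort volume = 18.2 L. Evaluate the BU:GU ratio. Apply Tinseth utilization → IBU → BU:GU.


U = 1.65·0.000125^(GP/1000)·(1−e^(−0.04t))/4.15;  IBU = (α/100)·m·U·1000/V;  BU:GU = IBU/GP
U = 1.65·0.000125^(77/1000)·(1−e^(−0.04·41))/4.15 = 0.1604
IBU = (15.1/100)·35·0.1604·1000/18.2 = 46.5819
BU:GU = 46.5819/77

0.6050


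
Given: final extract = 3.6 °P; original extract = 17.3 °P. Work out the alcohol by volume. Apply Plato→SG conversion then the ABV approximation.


SG = 259/(259 − P);  ABV = (OG − FG)·131.25
OG = 259/(259 − 17.3) = 1.0716
FG = 259/(259 − 3.6) = 1.0141
ABV = (1.0716 − 1.0141)·131.25

7.5444 % ABV


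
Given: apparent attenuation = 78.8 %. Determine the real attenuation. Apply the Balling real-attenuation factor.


RA = AA · 0.8192
RA = 78.8 · 0.8192

64.5530 %


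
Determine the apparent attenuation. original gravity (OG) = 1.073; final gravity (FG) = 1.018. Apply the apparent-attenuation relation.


AA = (OG − FG)/(OG − 1) · 100
AA = (1.073 − 1.018)/(1.073 − 1) · 100

75.3425 %


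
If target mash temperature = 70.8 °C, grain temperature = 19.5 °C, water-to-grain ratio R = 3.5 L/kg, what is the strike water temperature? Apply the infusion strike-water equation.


T_strike = (0.41/R)·(T_mash − T_grain) + T_mash
T_strike = (0.41/3.5)·(70.8 − 19.5) + 70.8

76.8094 °C


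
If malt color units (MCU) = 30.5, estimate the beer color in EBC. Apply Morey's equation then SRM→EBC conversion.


SRM = 1.4922·MCU^0.6859;  EBC = SRM·1.97
SRM = 1.4922·30.5^0.6859 = 15.5564
EBC = 15.5564·1.97

30.6461 EBC


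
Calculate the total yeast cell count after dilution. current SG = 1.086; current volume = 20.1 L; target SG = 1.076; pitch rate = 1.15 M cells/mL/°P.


V_w = V·((SG_c−1)/(SG_t−1)−1);  °P = 259 − 259/SG_t;  cells = rate·(V+V_w)·°P
V_w = 20.1·((1.086−1)/(1.076−1)−1) = 2.6447
V_final = 20.1 + 2.6447 = 22.7447
°P = 259 − 259/1.076 = 18.2937
cells = 1.15·22.7447·18.2937

478.4977 billion cells


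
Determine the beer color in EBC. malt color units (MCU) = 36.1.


SRM = 1.4922·MCU^0.6859;  EBC = SRM·1.97
SRM = 1.4922·36.1^0.6859 = 17.4631
EBC = 17.4631·1.97

34.4023 EBC


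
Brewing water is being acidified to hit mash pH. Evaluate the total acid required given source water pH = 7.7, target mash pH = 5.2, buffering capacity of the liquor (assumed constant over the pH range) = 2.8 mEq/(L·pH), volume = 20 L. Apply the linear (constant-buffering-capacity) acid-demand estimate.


acid = buffering capacity · (pH_source − pH_target) · V
acid = 2.8 · (7.7 − 5.2) · 20

140.0000 mEq


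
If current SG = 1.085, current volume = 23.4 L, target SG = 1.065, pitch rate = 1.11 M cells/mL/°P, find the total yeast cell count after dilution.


V_w = V·((SG_c−1)/(SG_t−1)−1);  °P = 259 − 259/SG_t;  cells = rate·(V+V_w)·°P
V_w = 23.4·((1.085−1)/(1.065−1)−1) = 7.2000
V_final = 23.4 + 7.2000 = 30.6000
°P = 259 − 259/1.065 = 15.8075
cells = 1.11·30.6000·15.8075

536.9179 billion cells


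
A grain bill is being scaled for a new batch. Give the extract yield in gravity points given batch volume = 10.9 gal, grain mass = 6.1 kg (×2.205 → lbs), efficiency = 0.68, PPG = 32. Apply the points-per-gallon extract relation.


points = lbs × PPG × eff / vol
lbs = 6.1 × 2.205 = 13.4505
points = 13.4505 × 32 × 0.68 / 10.9

26.8516 points


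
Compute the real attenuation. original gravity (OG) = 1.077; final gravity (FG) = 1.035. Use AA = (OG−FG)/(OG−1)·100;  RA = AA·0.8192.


AA = (1.077 − 1.035)/(1.077 − 1)·100 = 54.5455
RA = 54.5455·0.8192

44.6836 %


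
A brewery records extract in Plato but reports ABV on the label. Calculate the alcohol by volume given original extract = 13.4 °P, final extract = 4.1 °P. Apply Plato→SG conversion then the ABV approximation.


SG = 259/(259 − P);  ABV = (OG − FG)·131.25
OG = 259/(259 − 13.4) = 1.0546
FG = 259/(259 − 4.1) = 1.0161
ABV = (1.0546 − 1.0161)·131.25

5.0499 % ABV


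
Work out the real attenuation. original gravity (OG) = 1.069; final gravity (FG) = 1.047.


AA = (OG−FG)/(OG−1)·100;  RA = AA·0.8192
AA = (1.069 − 1.047)/(1.069 − 1)·100 = 31.8841
RA = 31.8841·0.8192

26.1194 %


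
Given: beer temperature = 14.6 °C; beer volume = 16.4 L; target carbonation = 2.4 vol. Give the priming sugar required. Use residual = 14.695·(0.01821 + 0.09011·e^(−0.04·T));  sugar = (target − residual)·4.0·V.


residual = 14.695·(0.01821 + 0.09011·e^(−0.04·14.6)) = 1.0060
sugar = (2.4 − 1.0060)·4.0·16.4

91.4441 g


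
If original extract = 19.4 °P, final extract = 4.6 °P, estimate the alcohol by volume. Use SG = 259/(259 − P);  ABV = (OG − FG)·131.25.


OG = 259/(259 − 19.4) = 1.0810
FG = 259/(259 − 4.6) = 1.0181
ABV = (1.0810 − 1.0181)·131.25

8.2539 % ABV


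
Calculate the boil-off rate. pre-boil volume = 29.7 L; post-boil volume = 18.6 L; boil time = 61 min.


rate = (V_pre − V_post) / (t_min/60)
rate = (29.7 − 18.6) / (61/60)

10.9180 L/hr


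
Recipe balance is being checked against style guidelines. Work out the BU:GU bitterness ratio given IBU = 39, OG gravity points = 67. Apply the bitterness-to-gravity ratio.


BU:GU = IBU / OG_points
BU:GU = 39 / 67

0.5821


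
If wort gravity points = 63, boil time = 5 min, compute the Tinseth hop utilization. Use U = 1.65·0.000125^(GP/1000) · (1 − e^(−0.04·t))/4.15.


bigness = 1.65·0.000125^(63/1000) = 0.9367
boil_factor = (1 − e^(−0.04·5))/4.15 = 0.0437
U = 0.9367 · 0.0437

0.0409


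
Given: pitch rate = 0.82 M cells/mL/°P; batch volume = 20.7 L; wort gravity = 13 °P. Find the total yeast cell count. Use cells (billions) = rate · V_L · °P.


cells = 0.82 · 20.7 · 13

220.6620 billion cells


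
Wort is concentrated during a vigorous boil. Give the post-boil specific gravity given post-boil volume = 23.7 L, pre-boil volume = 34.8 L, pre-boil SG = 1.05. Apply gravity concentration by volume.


SG_post = 1 + (SG_pre − 1)·V_pre/V_post
pts_pre = (1.05 − 1)·1000 = 50.0000
pts_post = 50.0000·34.8/23.7 = 73.4177
SG_post = 1 + 73.4177/1000

1.0734


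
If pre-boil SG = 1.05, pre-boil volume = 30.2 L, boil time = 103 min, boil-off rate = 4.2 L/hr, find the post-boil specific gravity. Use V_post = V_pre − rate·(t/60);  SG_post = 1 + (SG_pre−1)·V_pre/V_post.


V_post = 30.2 − 4.2·(103/60) = 22.9900
SG_post = 1 + (1.05 − 1)·30.2/22.9900

1.0657


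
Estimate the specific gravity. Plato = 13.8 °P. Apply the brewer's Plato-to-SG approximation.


SG = 259/(259 − P)
SG = 259/(259 − 13.8)

1.0563


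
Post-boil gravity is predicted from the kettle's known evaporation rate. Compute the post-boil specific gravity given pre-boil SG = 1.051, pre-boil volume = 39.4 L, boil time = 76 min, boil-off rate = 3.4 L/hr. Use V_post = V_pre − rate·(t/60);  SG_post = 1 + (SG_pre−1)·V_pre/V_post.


V_post = 39.4 − 3.4·(76/60) = 35.0933
SG_post = 1 + (1.051 − 1)·39.4/35.0933

1.0573


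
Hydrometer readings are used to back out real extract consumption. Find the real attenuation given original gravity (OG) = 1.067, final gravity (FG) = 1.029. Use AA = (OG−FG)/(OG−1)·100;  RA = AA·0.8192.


AA = (1.067 − 1.029)/(1.067 − 1)·100 = 56.7164
RA = 56.7164·0.8192

46.4621 %


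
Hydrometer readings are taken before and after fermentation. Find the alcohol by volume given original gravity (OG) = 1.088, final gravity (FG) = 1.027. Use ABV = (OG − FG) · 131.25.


ABV = (1.088 − 1.027) · 131.25

8.0063 % ABV


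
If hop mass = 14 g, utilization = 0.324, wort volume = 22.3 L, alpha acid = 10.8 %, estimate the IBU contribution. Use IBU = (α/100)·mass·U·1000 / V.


IBU = (10.8/100)·14·0.324·1000 / 22.3

21.9681 IBU


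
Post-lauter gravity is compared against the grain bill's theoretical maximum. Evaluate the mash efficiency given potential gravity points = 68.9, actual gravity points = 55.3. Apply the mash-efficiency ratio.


efficiency = actual / potential × 100
efficiency = 55.3 / 68.9 × 100

80.2612 %


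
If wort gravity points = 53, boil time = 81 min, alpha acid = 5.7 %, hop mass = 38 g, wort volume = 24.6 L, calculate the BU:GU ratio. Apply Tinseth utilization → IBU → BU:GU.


U = 1.65·0.000125^(GP/1000)·(1−e^(−0.04t))/4.15;  IBU = (α/100)·m·U·1000/V;  BU:GU = IBU/GP
U = 1.65·0.000125^(53/1000)·(1−e^(−0.04·81))/4.15 = 0.2373
IBU = (5.7/100)·38·0.2373·1000/24.6 = 20.8903
BU:GU = 20.8903/53

0.3942


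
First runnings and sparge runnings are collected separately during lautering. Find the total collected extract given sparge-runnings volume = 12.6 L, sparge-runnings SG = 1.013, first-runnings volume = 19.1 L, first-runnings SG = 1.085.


total = Σ (SG_i − 1)·1000·V_i
first = (1.085 − 1)·1000·19.1 = 1623.5000
sparge = (1.013 − 1)·1000·12.6 = 163.8000
total = 1623.5000 + 163.8000

1787.3000 gravity·L


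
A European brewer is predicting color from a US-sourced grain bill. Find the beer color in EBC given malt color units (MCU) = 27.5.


SRM = 1.4922·MCU^0.6859;  EBC = SRM·1.97
SRM = 1.4922·27.5^0.6859 = 14.4899
EBC = 14.4899·1.97

28.5451 EBC


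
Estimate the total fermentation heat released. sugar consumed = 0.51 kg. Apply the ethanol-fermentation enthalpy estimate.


Q = m_sugar · 590 kJ/kg
Q = 0.51 · 590

300.9000 kJ


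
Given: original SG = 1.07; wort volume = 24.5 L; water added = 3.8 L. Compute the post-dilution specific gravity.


SG_new = 1 + (SG_old − 1)·V_old/(V_old + V_water)
pts = (1.07 − 1)·1000·24.5/(24.5 + 3.8) = 60.6007
SG_new = 1 + 60.6007/1000

1.0606


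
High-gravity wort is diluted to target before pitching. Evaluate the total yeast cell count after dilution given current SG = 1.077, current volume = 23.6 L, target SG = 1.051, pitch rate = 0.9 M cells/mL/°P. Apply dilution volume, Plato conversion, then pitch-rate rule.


V_w = V·((SG_c−1)/(SG_t−1)−1);  °P = 259 − 259/SG_t;  cells = rate·(V+V_w)·°P
V_w = 23.6·((1.077−1)/(1.051−1)−1) = 12.0314
V_final = 23.6 + 12.0314 = 35.6314
°P = 259 − 259/1.051 = 12.5680
cells = 0.9·35.6314·12.5680

403.0346 billion cells


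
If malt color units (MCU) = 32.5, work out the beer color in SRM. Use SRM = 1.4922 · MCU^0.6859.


SRM = 1.4922 · 32.5^0.6859

16.2490 SRM


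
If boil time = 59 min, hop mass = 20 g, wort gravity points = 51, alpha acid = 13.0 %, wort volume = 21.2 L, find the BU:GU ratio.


U = 1.65·0.000125^(GP/1000)·(1−e^(−0.04t))/4.15;  IBU = (α/100)·m·U·1000/V;  BU:GU = IBU/GP
U = 1.65·0.000125^(51/1000)·(1−e^(−0.04·59))/4.15 = 0.2277
IBU = (13.0/100)·20·0.2277·1000/21.2 = 27.9217
BU:GU = 27.9217/51

0.5475


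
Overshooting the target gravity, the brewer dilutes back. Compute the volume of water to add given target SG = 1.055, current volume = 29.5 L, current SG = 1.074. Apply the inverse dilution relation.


V_water = V·((SG_curr − 1)/(SG_target − 1) − 1)
V_water = 29.5·((1.074 − 1)/(1.055 − 1) − 1)

10.1909 L


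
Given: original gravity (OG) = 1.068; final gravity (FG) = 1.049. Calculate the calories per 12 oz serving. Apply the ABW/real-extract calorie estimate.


ABW = (OG−FG)·131.25·0.79/FG;  °P = 259 − 259/SG (for OG→OE and FG→AE);  RE = 0.1808·OE + 0.8192·AE;  Cal = (6.9·ABW + 4·(RE−0.1))·FG·3.55
ABW = (1.068 − 1.049)·131.25·0.79/1.049 = 1.8780
OE = 259 − 259/1.068 = 16.4906 °P
AE = 259 − 259/1.049 = 12.0982 °P
RE = 0.1808·16.4906 + 0.8192·12.0982 = 12.8923 °P
Cal = (6.9·1.8780 + 4·(12.8923−0.1))·1.049·3.55

238.8089 kcal


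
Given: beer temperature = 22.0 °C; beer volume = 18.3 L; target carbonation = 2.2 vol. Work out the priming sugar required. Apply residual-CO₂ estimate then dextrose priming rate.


residual = 14.695·(0.01821 + 0.09011·e^(−0.04·T));  sugar = (target − residual)·4.0·V
residual = 14.695·(0.01821 + 0.09011·e^(−0.04·22.0)) = 0.8168
sugar = (2.2 − 0.8168)·4.0·18.3

101.2475 g


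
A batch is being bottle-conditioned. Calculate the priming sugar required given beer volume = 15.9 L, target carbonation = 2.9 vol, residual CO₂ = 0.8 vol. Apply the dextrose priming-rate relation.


sugar = (target − residual)·4.0·V
sugar = (2.9 − 0.8)·4.0·15.9

133.5600 g


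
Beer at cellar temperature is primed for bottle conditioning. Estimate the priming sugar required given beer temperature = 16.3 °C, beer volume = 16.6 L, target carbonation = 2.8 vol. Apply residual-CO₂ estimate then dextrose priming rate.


residual = 14.695·(0.01821 + 0.09011·e^(−0.04·T));  sugar = (target − residual)·4.0·V
residual = 14.695·(0.01821 + 0.09011·e^(−0.04·16.3)) = 0.9575
sugar = (2.8 − 0.9575)·4.0·16.6

122.3426 g


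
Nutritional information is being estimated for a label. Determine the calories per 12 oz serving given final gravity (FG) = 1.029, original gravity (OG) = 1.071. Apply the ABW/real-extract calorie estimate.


ABW = (OG−FG)·131.25·0.79/FG;  °P = 259 − 259/SG (for OG→OE and FG→AE);  RE = 0.1808·OE + 0.8192·AE;  Cal = (6.9·ABW + 4·(RE−0.1))·FG·3.55
ABW = (1.071 − 1.029)·131.25·0.79/1.029 = 4.2321
OE = 259 − 259/1.071 = 17.1699 °P
AE = 259 − 259/1.029 = 7.2993 °P
RE = 0.1808·17.1699 + 0.8192·7.2993 = 9.0839 °P
Cal = (6.9·4.2321 + 4·(9.0839−0.1))·1.029·3.55

237.9440 kcal


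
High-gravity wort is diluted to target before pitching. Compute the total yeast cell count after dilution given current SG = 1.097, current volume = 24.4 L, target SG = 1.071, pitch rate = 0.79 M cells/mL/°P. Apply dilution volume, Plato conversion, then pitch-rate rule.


V_w = V·((SG_c−1)/(SG_t−1)−1);  °P = 259 − 259/SG_t;  cells = rate·(V+V_w)·°P
V_w = 24.4·((1.097−1)/(1.071−1)−1) = 8.9352
V_final = 24.4 + 8.9352 = 33.3352
°P = 259 − 259/1.071 = 17.1699
cells = 0.79·33.3352·17.1699

452.1671 billion cells


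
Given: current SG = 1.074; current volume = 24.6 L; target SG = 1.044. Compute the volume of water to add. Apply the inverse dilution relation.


V_water = V·((SG_curr − 1)/(SG_target − 1) − 1)
V_water = 24.6·((1.074 − 1)/(1.044 − 1) − 1)

16.7727 L


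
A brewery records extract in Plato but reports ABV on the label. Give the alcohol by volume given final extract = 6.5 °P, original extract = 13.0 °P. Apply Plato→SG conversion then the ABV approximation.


SG = 259/(259 − P);  ABV = (OG − FG)·131.25
OG = 259/(259 − 13.0) = 1.0528
FG = 259/(259 − 6.5) = 1.0257
ABV = (1.0528 − 1.0257)·131.25

3.5573 % ABV


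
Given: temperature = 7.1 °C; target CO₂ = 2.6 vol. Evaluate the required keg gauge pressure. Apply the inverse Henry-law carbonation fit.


psi = vols/(0.01821 + 0.09011·e^(−0.04·T)) − 14.695
psi = 2.6/(0.01821 + 0.09011·e^(−0.04·7.1)) − 14.695

15.5229 psi


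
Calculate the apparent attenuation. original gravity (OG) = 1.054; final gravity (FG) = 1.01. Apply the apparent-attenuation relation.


AA = (OG − FG)/(OG − 1) · 100
AA = (1.054 − 1.01)/(1.054 − 1) · 100

81.4815 %


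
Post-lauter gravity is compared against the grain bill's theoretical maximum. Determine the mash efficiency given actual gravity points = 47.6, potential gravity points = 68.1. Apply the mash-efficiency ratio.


efficiency = actual / potential × 100
efficiency = 47.6 / 68.1 × 100

69.8972 %


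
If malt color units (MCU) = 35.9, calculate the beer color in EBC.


SRM = 1.4922·MCU^0.6859;  EBC = SRM·1.97
SRM = 1.4922·35.9^0.6859 = 17.3967
EBC = 17.3967·1.97

34.2715 EBC


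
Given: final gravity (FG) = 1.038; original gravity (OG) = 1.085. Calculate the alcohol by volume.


ABV = (OG − FG) · 131.25
ABV = (1.085 − 1.038) · 131.25

6.1687 % ABV


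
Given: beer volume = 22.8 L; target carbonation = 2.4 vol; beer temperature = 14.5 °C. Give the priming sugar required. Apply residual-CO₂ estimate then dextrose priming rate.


residual = 14.695·(0.01821 + 0.09011·e^(−0.04·T));  sugar = (target − residual)·4.0·V
residual = 14.695·(0.01821 + 0.09011·e^(−0.04·14.5)) = 1.0090
sugar = (2.4 − 1.0090)·4.0·22.8

126.8597 g


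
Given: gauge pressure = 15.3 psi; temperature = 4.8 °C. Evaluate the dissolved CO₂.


vols = (P + 14.695)·(0.01821 + 0.09011·e^(−0.04·T))
vols = (15.3 + 14.695)·(0.01821 + 0.09011·e^(−0.04·4.8))

2.7769 volumes


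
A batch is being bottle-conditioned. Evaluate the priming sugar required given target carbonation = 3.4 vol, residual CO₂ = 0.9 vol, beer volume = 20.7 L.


sugar = (target − residual)·4.0·V
sugar = (3.4 − 0.9)·4.0·20.7

207.0000 g


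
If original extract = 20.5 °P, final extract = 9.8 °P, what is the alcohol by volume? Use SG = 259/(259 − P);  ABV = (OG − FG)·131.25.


OG = 259/(259 − 20.5) = 1.0860
FG = 259/(259 − 9.8) = 1.0393
ABV = (1.0860 − 1.0393)·131.25

6.1199 % ABV


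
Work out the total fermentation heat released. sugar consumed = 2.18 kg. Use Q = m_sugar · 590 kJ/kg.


Q = 2.18 · 590

1286.2000 kJ


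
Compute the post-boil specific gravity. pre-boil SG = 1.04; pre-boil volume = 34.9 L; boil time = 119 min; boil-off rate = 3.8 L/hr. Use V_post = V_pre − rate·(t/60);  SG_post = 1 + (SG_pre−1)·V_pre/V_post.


V_post = 34.9 − 3.8·(119/60) = 27.3633
SG_post = 1 + (1.04 − 1)·34.9/27.3633

1.0510


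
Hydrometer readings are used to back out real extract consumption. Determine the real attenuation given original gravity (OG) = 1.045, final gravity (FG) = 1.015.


AA = (OG−FG)/(OG−1)·100;  RA = AA·0.8192
AA = (1.045 − 1.015)/(1.045 − 1)·100 = 66.6667
RA = 66.6667·0.8192

54.6133 %


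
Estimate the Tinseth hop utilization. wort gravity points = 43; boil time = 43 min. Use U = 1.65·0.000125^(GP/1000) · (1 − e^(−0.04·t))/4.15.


bigness = 1.65·0.000125^(43/1000) = 1.1211
boil_factor = (1 − e^(−0.04·43))/4.15 = 0.1978
U = 1.1211 · 0.1978

0.2218


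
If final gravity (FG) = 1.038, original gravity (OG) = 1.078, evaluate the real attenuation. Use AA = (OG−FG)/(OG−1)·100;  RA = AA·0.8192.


AA = (1.078 − 1.038)/(1.078 − 1)·100 = 51.2821
RA = 51.2821·0.8192

42.0103 %


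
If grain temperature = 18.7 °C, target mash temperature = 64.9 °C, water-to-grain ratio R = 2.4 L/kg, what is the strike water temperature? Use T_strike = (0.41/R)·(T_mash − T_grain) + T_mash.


T_strike = (0.41/2.4)·(64.9 − 18.7) + 64.9

72.7925 °C


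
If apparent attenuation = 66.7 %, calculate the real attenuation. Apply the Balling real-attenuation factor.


RA = AA · 0.8192
RA = 66.7 · 0.8192

54.6406 %


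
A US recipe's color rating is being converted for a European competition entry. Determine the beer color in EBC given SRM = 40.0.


EBC = SRM · 1.97
EBC = 40.0 · 1.97

78.8000 EBC


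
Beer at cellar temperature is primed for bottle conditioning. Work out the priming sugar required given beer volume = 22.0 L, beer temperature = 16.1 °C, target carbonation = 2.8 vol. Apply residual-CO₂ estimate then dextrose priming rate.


residual = 14.695·(0.01821 + 0.09011·e^(−0.04·T));  sugar = (target − residual)·4.0·V
residual = 14.695·(0.01821 + 0.09011·e^(−0.04·16.1)) = 0.9630
sugar = (2.8 − 0.9630)·4.0·22.0

161.6532 g


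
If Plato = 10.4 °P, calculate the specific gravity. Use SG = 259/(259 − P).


SG = 259/(259 − 10.4)

1.0418


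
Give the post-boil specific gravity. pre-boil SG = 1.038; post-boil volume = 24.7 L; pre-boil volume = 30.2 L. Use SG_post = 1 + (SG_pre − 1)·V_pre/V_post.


pts_pre = (1.038 − 1)·1000 = 38.0000
pts_post = 38.0000·30.2/24.7 = 46.4615
SG_post = 1 + 46.4615/1000

1.0465


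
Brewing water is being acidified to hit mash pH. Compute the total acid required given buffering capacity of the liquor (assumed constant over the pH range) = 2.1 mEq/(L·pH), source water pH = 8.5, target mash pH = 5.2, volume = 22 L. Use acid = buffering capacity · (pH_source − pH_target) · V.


acid = 2.1 · (8.5 − 5.2) · 22

152.4600 mEq


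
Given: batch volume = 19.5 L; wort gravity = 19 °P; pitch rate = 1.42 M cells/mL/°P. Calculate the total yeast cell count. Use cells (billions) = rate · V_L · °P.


cells = 1.42 · 19.5 · 19

526.1100 billion cells


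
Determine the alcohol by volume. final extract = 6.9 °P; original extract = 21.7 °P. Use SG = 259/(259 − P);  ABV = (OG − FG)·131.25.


OG = 259/(259 − 21.7) = 1.0914
FG = 259/(259 − 6.9) = 1.0274
ABV = (1.0914 − 1.0274)·131.25

8.4099 % ABV


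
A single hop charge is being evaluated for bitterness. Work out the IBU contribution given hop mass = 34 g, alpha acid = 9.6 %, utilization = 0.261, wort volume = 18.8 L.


IBU = (α/100)·mass·U·1000 / V
IBU = (9.6/100)·34·0.261·1000 / 18.8

45.3140 IBU


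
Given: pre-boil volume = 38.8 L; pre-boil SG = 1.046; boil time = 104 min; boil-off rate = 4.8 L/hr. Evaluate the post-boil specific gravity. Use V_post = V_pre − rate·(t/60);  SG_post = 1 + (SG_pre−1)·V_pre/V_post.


V_post = 38.8 − 4.8·(104/60) = 30.4800
SG_post = 1 + (1.046 − 1)·38.8/30.4800

1.0586


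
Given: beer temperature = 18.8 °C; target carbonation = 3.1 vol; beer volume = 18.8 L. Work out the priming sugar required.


residual = 14.695·(0.01821 + 0.09011·e^(−0.04·T));  sugar = (target − residual)·4.0·V
residual = 14.695·(0.01821 + 0.09011·e^(−0.04·18.8)) = 0.8918
sugar = (3.1 − 0.8918)·4.0·18.8

166.0538 g


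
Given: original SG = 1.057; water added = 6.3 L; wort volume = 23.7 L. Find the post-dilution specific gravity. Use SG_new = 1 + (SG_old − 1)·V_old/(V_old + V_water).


pts = (1.057 − 1)·1000·23.7/(23.7 + 6.3) = 45.0300
SG_new = 1 + 45.0300/1000

1.0450


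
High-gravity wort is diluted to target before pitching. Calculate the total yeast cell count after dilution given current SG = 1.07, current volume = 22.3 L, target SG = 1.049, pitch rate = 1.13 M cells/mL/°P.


V_w = V·((SG_c−1)/(SG_t−1)−1);  °P = 259 − 259/SG_t;  cells = rate·(V+V_w)·°P
V_w = 22.3·((1.07−1)/(1.049−1)−1) = 9.5571
V_final = 22.3 + 9.5571 = 31.8571
°P = 259 − 259/1.049 = 12.0982
cells = 1.13·31.8571·12.0982

435.5175 billion cells


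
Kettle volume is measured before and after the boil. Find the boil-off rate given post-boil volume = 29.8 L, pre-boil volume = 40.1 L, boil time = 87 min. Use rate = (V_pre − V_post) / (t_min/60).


rate = (40.1 − 29.8) / (87/60)

7.1034 L/hr


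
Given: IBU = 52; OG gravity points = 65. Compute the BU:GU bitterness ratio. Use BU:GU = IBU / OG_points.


BU:GU = 52 / 65

0.8000


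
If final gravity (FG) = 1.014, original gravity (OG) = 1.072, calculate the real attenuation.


AA = (OG−FG)/(OG−1)·100;  RA = AA·0.8192
AA = (1.072 − 1.014)/(1.072 − 1)·100 = 80.5556
RA = 80.5556·0.8192

65.9911 %


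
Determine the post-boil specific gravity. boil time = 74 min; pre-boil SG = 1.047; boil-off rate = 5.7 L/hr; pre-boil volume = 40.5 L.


V_post = V_pre − rate·(t/60);  SG_post = 1 + (SG_pre−1)·V_pre/V_post
V_post = 40.5 − 5.7·(74/60) = 33.4700
SG_post = 1 + (1.047 − 1)·40.5/33.4700

1.0569


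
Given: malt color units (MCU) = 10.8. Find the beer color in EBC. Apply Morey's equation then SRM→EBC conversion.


SRM = 1.4922·MCU^0.6859;  EBC = SRM·1.97
SRM = 1.4922·10.8^0.6859 = 7.6322
EBC = 7.6322·1.97

15.0355 EBC


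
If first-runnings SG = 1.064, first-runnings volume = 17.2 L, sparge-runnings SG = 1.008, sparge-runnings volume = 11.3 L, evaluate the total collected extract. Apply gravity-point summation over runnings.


total = Σ (SG_i − 1)·1000·V_i
first = (1.064 − 1)·1000·17.2 = 1100.8000
sparge = (1.008 − 1)·1000·11.3 = 90.4000
total = 1100.8000 + 90.4000

1191.2000 gravity·L


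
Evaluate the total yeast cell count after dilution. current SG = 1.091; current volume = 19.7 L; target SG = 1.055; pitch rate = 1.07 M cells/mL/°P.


V_w = V·((SG_c−1)/(SG_t−1)−1);  °P = 259 − 259/SG_t;  cells = rate·(V+V_w)·°P
V_w = 19.7·((1.091−1)/(1.055−1)−1) = 12.8945
V_final = 19.7 + 12.8945 = 32.5945
°P = 259 − 259/1.055 = 13.5024
cells = 1.07·32.5945·13.5024

470.9109 billion cells


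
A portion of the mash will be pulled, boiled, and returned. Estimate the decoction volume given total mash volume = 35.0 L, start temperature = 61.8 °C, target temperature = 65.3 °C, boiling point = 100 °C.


V_dec = V_total·(T_target − T_start)/(T_boil − T_start)
V_dec = 35.0·(65.3 − 61.8)/(100 − 61.8)

3.2068 L


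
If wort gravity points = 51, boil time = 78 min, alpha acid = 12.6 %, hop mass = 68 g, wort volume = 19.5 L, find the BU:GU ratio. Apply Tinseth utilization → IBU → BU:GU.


U = 1.65·0.000125^(GP/1000)·(1−e^(−0.04t))/4.15;  IBU = (α/100)·m·U·1000/V;  BU:GU = IBU/GP
U = 1.65·0.000125^(51/1000)·(1−e^(−0.04·78))/4.15 = 0.2403
IBU = (12.6/100)·68·0.2403·1000/19.5 = 105.5868
BU:GU = 105.5868/51

2.0703
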